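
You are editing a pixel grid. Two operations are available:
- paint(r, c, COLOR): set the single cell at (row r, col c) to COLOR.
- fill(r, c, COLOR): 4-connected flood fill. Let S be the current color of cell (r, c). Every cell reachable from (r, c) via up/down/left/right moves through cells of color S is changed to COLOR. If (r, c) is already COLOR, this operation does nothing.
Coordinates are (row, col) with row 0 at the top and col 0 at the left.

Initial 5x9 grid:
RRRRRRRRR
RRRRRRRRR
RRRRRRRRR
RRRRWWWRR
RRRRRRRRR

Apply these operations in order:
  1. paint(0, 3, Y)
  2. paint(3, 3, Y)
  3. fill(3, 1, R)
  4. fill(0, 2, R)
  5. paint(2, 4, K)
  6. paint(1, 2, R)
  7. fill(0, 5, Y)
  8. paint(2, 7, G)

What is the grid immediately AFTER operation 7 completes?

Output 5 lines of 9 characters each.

Answer: YYYYYYYYY
YYYYYYYYY
YYYYKYYYY
YYYYWWWYY
YYYYYYYYY

Derivation:
After op 1 paint(0,3,Y):
RRRYRRRRR
RRRRRRRRR
RRRRRRRRR
RRRRWWWRR
RRRRRRRRR
After op 2 paint(3,3,Y):
RRRYRRRRR
RRRRRRRRR
RRRRRRRRR
RRRYWWWRR
RRRRRRRRR
After op 3 fill(3,1,R) [0 cells changed]:
RRRYRRRRR
RRRRRRRRR
RRRRRRRRR
RRRYWWWRR
RRRRRRRRR
After op 4 fill(0,2,R) [0 cells changed]:
RRRYRRRRR
RRRRRRRRR
RRRRRRRRR
RRRYWWWRR
RRRRRRRRR
After op 5 paint(2,4,K):
RRRYRRRRR
RRRRRRRRR
RRRRKRRRR
RRRYWWWRR
RRRRRRRRR
After op 6 paint(1,2,R):
RRRYRRRRR
RRRRRRRRR
RRRRKRRRR
RRRYWWWRR
RRRRRRRRR
After op 7 fill(0,5,Y) [39 cells changed]:
YYYYYYYYY
YYYYYYYYY
YYYYKYYYY
YYYYWWWYY
YYYYYYYYY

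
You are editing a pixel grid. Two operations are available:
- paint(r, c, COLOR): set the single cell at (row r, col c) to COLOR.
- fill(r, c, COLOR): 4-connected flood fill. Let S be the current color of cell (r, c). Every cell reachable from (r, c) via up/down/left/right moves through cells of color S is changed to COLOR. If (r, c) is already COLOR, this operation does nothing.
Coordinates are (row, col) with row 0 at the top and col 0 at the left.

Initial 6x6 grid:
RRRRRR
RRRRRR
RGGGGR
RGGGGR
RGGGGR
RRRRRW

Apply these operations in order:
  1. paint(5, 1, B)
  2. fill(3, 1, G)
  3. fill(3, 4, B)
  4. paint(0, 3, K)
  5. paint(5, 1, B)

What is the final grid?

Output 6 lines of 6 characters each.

Answer: RRRKRR
RRRRRR
RBBBBR
RBBBBR
RBBBBR
RBRRRW

Derivation:
After op 1 paint(5,1,B):
RRRRRR
RRRRRR
RGGGGR
RGGGGR
RGGGGR
RBRRRW
After op 2 fill(3,1,G) [0 cells changed]:
RRRRRR
RRRRRR
RGGGGR
RGGGGR
RGGGGR
RBRRRW
After op 3 fill(3,4,B) [12 cells changed]:
RRRRRR
RRRRRR
RBBBBR
RBBBBR
RBBBBR
RBRRRW
After op 4 paint(0,3,K):
RRRKRR
RRRRRR
RBBBBR
RBBBBR
RBBBBR
RBRRRW
After op 5 paint(5,1,B):
RRRKRR
RRRRRR
RBBBBR
RBBBBR
RBBBBR
RBRRRW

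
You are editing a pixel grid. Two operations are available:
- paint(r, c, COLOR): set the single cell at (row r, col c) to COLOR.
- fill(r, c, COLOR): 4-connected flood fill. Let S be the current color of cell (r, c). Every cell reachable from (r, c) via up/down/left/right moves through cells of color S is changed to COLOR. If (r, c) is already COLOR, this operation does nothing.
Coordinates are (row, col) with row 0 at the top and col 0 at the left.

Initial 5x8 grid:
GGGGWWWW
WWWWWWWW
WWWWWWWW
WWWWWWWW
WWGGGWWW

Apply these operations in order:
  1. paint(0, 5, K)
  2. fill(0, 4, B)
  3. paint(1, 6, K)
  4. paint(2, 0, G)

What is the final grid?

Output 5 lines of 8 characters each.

Answer: GGGGBKBB
BBBBBBKB
GBBBBBBB
BBBBBBBB
BBGGGBBB

Derivation:
After op 1 paint(0,5,K):
GGGGWKWW
WWWWWWWW
WWWWWWWW
WWWWWWWW
WWGGGWWW
After op 2 fill(0,4,B) [32 cells changed]:
GGGGBKBB
BBBBBBBB
BBBBBBBB
BBBBBBBB
BBGGGBBB
After op 3 paint(1,6,K):
GGGGBKBB
BBBBBBKB
BBBBBBBB
BBBBBBBB
BBGGGBBB
After op 4 paint(2,0,G):
GGGGBKBB
BBBBBBKB
GBBBBBBB
BBBBBBBB
BBGGGBBB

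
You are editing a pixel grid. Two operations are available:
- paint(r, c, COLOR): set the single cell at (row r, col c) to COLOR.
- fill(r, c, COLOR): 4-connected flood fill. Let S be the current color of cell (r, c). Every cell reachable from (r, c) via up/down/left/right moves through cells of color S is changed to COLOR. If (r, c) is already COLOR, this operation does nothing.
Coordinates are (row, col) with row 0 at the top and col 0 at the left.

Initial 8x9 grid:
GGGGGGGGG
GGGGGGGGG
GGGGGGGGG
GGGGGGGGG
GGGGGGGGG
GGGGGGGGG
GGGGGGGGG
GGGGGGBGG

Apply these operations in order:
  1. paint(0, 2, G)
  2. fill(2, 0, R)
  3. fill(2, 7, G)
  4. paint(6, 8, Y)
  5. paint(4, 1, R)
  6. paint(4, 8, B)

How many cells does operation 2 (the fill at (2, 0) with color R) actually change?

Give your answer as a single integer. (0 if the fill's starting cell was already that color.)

After op 1 paint(0,2,G):
GGGGGGGGG
GGGGGGGGG
GGGGGGGGG
GGGGGGGGG
GGGGGGGGG
GGGGGGGGG
GGGGGGGGG
GGGGGGBGG
After op 2 fill(2,0,R) [71 cells changed]:
RRRRRRRRR
RRRRRRRRR
RRRRRRRRR
RRRRRRRRR
RRRRRRRRR
RRRRRRRRR
RRRRRRRRR
RRRRRRBRR

Answer: 71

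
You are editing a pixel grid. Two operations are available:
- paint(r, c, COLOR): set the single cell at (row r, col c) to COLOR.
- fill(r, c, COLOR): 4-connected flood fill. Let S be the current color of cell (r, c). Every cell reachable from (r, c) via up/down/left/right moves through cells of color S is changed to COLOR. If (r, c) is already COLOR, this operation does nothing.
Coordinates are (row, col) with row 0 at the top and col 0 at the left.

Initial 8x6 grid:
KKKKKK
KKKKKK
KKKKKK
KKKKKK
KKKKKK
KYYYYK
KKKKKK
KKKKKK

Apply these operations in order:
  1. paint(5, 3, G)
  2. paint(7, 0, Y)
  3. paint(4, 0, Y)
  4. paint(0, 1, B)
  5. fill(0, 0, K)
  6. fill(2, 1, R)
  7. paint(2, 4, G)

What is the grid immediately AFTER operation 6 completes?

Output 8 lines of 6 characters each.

After op 1 paint(5,3,G):
KKKKKK
KKKKKK
KKKKKK
KKKKKK
KKKKKK
KYYGYK
KKKKKK
KKKKKK
After op 2 paint(7,0,Y):
KKKKKK
KKKKKK
KKKKKK
KKKKKK
KKKKKK
KYYGYK
KKKKKK
YKKKKK
After op 3 paint(4,0,Y):
KKKKKK
KKKKKK
KKKKKK
KKKKKK
YKKKKK
KYYGYK
KKKKKK
YKKKKK
After op 4 paint(0,1,B):
KBKKKK
KKKKKK
KKKKKK
KKKKKK
YKKKKK
KYYGYK
KKKKKK
YKKKKK
After op 5 fill(0,0,K) [0 cells changed]:
KBKKKK
KKKKKK
KKKKKK
KKKKKK
YKKKKK
KYYGYK
KKKKKK
YKKKKK
After op 6 fill(2,1,R) [41 cells changed]:
RBRRRR
RRRRRR
RRRRRR
RRRRRR
YRRRRR
RYYGYR
RRRRRR
YRRRRR

Answer: RBRRRR
RRRRRR
RRRRRR
RRRRRR
YRRRRR
RYYGYR
RRRRRR
YRRRRR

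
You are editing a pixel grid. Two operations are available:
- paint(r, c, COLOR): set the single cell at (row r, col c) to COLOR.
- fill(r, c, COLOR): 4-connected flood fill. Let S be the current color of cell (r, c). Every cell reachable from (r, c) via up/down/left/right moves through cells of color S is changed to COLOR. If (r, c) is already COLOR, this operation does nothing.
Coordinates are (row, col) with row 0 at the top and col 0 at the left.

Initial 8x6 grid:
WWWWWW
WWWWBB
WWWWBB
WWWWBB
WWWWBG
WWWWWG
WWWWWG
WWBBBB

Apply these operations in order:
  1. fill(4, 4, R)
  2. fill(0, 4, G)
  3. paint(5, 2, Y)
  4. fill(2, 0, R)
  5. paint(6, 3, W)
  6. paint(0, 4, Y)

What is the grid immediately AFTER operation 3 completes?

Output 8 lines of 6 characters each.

After op 1 fill(4,4,R) [7 cells changed]:
WWWWWW
WWWWRR
WWWWRR
WWWWRR
WWWWRG
WWWWWG
WWWWWG
WWBBBB
After op 2 fill(0,4,G) [34 cells changed]:
GGGGGG
GGGGRR
GGGGRR
GGGGRR
GGGGRG
GGGGGG
GGGGGG
GGBBBB
After op 3 paint(5,2,Y):
GGGGGG
GGGGRR
GGGGRR
GGGGRR
GGGGRG
GGYGGG
GGGGGG
GGBBBB

Answer: GGGGGG
GGGGRR
GGGGRR
GGGGRR
GGGGRG
GGYGGG
GGGGGG
GGBBBB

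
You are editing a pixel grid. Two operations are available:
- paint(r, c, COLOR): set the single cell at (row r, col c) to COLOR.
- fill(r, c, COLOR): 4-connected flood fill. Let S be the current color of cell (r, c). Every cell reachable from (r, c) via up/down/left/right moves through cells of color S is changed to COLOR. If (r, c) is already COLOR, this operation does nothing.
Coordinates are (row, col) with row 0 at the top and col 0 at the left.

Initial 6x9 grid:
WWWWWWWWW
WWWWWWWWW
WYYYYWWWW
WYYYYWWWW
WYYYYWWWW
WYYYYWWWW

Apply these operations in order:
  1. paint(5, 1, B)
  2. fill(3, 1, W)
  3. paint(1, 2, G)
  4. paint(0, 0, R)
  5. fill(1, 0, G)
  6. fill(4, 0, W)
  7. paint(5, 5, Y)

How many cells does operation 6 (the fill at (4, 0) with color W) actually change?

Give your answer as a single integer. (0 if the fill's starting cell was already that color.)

Answer: 52

Derivation:
After op 1 paint(5,1,B):
WWWWWWWWW
WWWWWWWWW
WYYYYWWWW
WYYYYWWWW
WYYYYWWWW
WBYYYWWWW
After op 2 fill(3,1,W) [15 cells changed]:
WWWWWWWWW
WWWWWWWWW
WWWWWWWWW
WWWWWWWWW
WWWWWWWWW
WBWWWWWWW
After op 3 paint(1,2,G):
WWWWWWWWW
WWGWWWWWW
WWWWWWWWW
WWWWWWWWW
WWWWWWWWW
WBWWWWWWW
After op 4 paint(0,0,R):
RWWWWWWWW
WWGWWWWWW
WWWWWWWWW
WWWWWWWWW
WWWWWWWWW
WBWWWWWWW
After op 5 fill(1,0,G) [51 cells changed]:
RGGGGGGGG
GGGGGGGGG
GGGGGGGGG
GGGGGGGGG
GGGGGGGGG
GBGGGGGGG
After op 6 fill(4,0,W) [52 cells changed]:
RWWWWWWWW
WWWWWWWWW
WWWWWWWWW
WWWWWWWWW
WWWWWWWWW
WBWWWWWWW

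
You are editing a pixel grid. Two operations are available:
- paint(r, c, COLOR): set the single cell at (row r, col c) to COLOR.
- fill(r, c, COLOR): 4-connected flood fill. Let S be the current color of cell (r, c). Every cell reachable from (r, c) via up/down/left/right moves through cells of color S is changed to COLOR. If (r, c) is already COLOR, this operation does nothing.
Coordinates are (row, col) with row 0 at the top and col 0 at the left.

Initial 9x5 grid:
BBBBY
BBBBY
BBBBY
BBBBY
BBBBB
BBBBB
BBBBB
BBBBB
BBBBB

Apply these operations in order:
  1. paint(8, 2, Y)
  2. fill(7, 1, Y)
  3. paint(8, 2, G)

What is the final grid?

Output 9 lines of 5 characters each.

After op 1 paint(8,2,Y):
BBBBY
BBBBY
BBBBY
BBBBY
BBBBB
BBBBB
BBBBB
BBBBB
BBYBB
After op 2 fill(7,1,Y) [40 cells changed]:
YYYYY
YYYYY
YYYYY
YYYYY
YYYYY
YYYYY
YYYYY
YYYYY
YYYYY
After op 3 paint(8,2,G):
YYYYY
YYYYY
YYYYY
YYYYY
YYYYY
YYYYY
YYYYY
YYYYY
YYGYY

Answer: YYYYY
YYYYY
YYYYY
YYYYY
YYYYY
YYYYY
YYYYY
YYYYY
YYGYY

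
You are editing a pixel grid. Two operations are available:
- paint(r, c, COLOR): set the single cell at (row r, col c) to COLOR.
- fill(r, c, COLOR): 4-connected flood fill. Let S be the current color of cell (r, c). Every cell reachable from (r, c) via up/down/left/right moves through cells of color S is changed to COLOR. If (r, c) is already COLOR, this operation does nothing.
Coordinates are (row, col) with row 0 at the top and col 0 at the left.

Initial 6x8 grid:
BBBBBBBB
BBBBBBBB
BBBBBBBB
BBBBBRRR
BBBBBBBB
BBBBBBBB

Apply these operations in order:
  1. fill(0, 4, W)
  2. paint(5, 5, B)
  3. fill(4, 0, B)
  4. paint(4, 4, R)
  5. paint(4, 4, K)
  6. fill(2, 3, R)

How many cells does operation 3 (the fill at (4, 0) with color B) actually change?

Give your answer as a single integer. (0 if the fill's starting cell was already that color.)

After op 1 fill(0,4,W) [45 cells changed]:
WWWWWWWW
WWWWWWWW
WWWWWWWW
WWWWWRRR
WWWWWWWW
WWWWWWWW
After op 2 paint(5,5,B):
WWWWWWWW
WWWWWWWW
WWWWWWWW
WWWWWRRR
WWWWWWWW
WWWWWBWW
After op 3 fill(4,0,B) [44 cells changed]:
BBBBBBBB
BBBBBBBB
BBBBBBBB
BBBBBRRR
BBBBBBBB
BBBBBBBB

Answer: 44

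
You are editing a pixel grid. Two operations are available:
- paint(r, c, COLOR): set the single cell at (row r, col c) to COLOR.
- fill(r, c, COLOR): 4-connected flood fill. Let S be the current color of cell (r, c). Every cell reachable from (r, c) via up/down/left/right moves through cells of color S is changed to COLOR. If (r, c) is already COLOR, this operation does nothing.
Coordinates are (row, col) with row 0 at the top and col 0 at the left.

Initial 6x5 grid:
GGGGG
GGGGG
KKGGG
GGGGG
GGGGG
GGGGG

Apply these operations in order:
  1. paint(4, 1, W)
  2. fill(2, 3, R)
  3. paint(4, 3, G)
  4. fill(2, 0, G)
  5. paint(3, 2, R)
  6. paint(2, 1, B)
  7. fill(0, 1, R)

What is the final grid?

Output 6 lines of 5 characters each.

After op 1 paint(4,1,W):
GGGGG
GGGGG
KKGGG
GGGGG
GWGGG
GGGGG
After op 2 fill(2,3,R) [27 cells changed]:
RRRRR
RRRRR
KKRRR
RRRRR
RWRRR
RRRRR
After op 3 paint(4,3,G):
RRRRR
RRRRR
KKRRR
RRRRR
RWRGR
RRRRR
After op 4 fill(2,0,G) [2 cells changed]:
RRRRR
RRRRR
GGRRR
RRRRR
RWRGR
RRRRR
After op 5 paint(3,2,R):
RRRRR
RRRRR
GGRRR
RRRRR
RWRGR
RRRRR
After op 6 paint(2,1,B):
RRRRR
RRRRR
GBRRR
RRRRR
RWRGR
RRRRR
After op 7 fill(0,1,R) [0 cells changed]:
RRRRR
RRRRR
GBRRR
RRRRR
RWRGR
RRRRR

Answer: RRRRR
RRRRR
GBRRR
RRRRR
RWRGR
RRRRR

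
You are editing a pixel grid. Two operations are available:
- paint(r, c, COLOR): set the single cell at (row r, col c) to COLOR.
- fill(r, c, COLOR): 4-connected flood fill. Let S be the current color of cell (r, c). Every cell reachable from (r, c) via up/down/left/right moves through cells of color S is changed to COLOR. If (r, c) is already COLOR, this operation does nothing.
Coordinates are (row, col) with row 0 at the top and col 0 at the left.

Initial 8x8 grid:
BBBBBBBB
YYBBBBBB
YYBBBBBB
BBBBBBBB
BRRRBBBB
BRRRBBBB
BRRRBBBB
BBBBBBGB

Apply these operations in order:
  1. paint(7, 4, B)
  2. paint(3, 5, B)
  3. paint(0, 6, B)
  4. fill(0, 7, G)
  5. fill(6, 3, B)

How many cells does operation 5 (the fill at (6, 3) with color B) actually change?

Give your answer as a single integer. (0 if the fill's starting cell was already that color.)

After op 1 paint(7,4,B):
BBBBBBBB
YYBBBBBB
YYBBBBBB
BBBBBBBB
BRRRBBBB
BRRRBBBB
BRRRBBBB
BBBBBBGB
After op 2 paint(3,5,B):
BBBBBBBB
YYBBBBBB
YYBBBBBB
BBBBBBBB
BRRRBBBB
BRRRBBBB
BRRRBBBB
BBBBBBGB
After op 3 paint(0,6,B):
BBBBBBBB
YYBBBBBB
YYBBBBBB
BBBBBBBB
BRRRBBBB
BRRRBBBB
BRRRBBBB
BBBBBBGB
After op 4 fill(0,7,G) [50 cells changed]:
GGGGGGGG
YYGGGGGG
YYGGGGGG
GGGGGGGG
GRRRGGGG
GRRRGGGG
GRRRGGGG
GGGGGGGG
After op 5 fill(6,3,B) [9 cells changed]:
GGGGGGGG
YYGGGGGG
YYGGGGGG
GGGGGGGG
GBBBGGGG
GBBBGGGG
GBBBGGGG
GGGGGGGG

Answer: 9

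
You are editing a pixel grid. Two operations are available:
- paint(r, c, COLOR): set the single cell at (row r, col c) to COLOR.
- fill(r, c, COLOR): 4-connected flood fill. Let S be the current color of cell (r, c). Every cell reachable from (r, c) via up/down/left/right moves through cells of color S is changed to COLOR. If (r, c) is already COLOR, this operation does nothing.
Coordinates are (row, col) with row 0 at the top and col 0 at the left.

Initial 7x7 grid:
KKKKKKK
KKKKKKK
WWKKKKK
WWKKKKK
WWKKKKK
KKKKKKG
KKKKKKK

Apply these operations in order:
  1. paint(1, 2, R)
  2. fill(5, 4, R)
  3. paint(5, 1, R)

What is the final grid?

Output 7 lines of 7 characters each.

After op 1 paint(1,2,R):
KKKKKKK
KKRKKKK
WWKKKKK
WWKKKKK
WWKKKKK
KKKKKKG
KKKKKKK
After op 2 fill(5,4,R) [41 cells changed]:
RRRRRRR
RRRRRRR
WWRRRRR
WWRRRRR
WWRRRRR
RRRRRRG
RRRRRRR
After op 3 paint(5,1,R):
RRRRRRR
RRRRRRR
WWRRRRR
WWRRRRR
WWRRRRR
RRRRRRG
RRRRRRR

Answer: RRRRRRR
RRRRRRR
WWRRRRR
WWRRRRR
WWRRRRR
RRRRRRG
RRRRRRR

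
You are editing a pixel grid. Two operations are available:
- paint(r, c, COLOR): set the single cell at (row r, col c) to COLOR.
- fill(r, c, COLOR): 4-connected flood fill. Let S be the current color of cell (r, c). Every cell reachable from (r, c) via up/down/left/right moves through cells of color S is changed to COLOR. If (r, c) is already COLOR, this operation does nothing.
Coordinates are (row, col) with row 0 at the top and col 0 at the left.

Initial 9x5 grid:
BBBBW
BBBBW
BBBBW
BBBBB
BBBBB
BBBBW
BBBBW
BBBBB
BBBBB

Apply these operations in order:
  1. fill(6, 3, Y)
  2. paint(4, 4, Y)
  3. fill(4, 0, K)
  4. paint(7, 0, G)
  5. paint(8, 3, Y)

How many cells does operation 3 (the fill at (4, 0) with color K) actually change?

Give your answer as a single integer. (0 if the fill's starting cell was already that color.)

Answer: 40

Derivation:
After op 1 fill(6,3,Y) [40 cells changed]:
YYYYW
YYYYW
YYYYW
YYYYY
YYYYY
YYYYW
YYYYW
YYYYY
YYYYY
After op 2 paint(4,4,Y):
YYYYW
YYYYW
YYYYW
YYYYY
YYYYY
YYYYW
YYYYW
YYYYY
YYYYY
After op 3 fill(4,0,K) [40 cells changed]:
KKKKW
KKKKW
KKKKW
KKKKK
KKKKK
KKKKW
KKKKW
KKKKK
KKKKK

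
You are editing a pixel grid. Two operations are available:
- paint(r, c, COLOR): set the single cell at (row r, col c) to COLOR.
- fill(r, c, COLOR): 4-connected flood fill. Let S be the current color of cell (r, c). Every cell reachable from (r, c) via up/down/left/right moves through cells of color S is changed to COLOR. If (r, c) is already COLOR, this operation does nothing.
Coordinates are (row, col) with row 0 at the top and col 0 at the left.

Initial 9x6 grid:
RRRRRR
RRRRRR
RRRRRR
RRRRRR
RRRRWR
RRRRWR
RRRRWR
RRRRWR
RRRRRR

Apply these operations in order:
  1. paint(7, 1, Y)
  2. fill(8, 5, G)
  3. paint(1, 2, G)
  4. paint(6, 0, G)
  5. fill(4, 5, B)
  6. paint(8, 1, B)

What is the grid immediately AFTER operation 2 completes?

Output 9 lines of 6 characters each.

After op 1 paint(7,1,Y):
RRRRRR
RRRRRR
RRRRRR
RRRRRR
RRRRWR
RRRRWR
RRRRWR
RYRRWR
RRRRRR
After op 2 fill(8,5,G) [49 cells changed]:
GGGGGG
GGGGGG
GGGGGG
GGGGGG
GGGGWG
GGGGWG
GGGGWG
GYGGWG
GGGGGG

Answer: GGGGGG
GGGGGG
GGGGGG
GGGGGG
GGGGWG
GGGGWG
GGGGWG
GYGGWG
GGGGGG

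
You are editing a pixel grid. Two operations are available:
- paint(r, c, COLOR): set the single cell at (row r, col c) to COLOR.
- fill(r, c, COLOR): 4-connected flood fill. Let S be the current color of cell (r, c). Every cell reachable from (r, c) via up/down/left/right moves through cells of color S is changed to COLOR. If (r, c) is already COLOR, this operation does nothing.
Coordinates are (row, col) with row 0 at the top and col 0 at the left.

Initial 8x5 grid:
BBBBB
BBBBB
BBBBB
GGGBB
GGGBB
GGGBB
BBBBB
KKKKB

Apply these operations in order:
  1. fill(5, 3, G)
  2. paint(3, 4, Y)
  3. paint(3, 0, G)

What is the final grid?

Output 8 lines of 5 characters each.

After op 1 fill(5,3,G) [27 cells changed]:
GGGGG
GGGGG
GGGGG
GGGGG
GGGGG
GGGGG
GGGGG
KKKKG
After op 2 paint(3,4,Y):
GGGGG
GGGGG
GGGGG
GGGGY
GGGGG
GGGGG
GGGGG
KKKKG
After op 3 paint(3,0,G):
GGGGG
GGGGG
GGGGG
GGGGY
GGGGG
GGGGG
GGGGG
KKKKG

Answer: GGGGG
GGGGG
GGGGG
GGGGY
GGGGG
GGGGG
GGGGG
KKKKG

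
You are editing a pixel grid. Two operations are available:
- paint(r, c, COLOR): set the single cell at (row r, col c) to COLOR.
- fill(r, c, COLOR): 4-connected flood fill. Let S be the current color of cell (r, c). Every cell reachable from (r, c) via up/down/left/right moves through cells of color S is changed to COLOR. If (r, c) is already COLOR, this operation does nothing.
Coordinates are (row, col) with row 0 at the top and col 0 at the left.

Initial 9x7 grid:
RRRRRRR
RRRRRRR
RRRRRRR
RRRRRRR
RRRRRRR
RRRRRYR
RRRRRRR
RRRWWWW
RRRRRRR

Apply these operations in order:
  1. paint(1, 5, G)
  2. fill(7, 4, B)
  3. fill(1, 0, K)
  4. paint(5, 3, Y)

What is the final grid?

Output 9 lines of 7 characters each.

After op 1 paint(1,5,G):
RRRRRRR
RRRRRGR
RRRRRRR
RRRRRRR
RRRRRRR
RRRRRYR
RRRRRRR
RRRWWWW
RRRRRRR
After op 2 fill(7,4,B) [4 cells changed]:
RRRRRRR
RRRRRGR
RRRRRRR
RRRRRRR
RRRRRRR
RRRRRYR
RRRRRRR
RRRBBBB
RRRRRRR
After op 3 fill(1,0,K) [57 cells changed]:
KKKKKKK
KKKKKGK
KKKKKKK
KKKKKKK
KKKKKKK
KKKKKYK
KKKKKKK
KKKBBBB
KKKKKKK
After op 4 paint(5,3,Y):
KKKKKKK
KKKKKGK
KKKKKKK
KKKKKKK
KKKKKKK
KKKYKYK
KKKKKKK
KKKBBBB
KKKKKKK

Answer: KKKKKKK
KKKKKGK
KKKKKKK
KKKKKKK
KKKKKKK
KKKYKYK
KKKKKKK
KKKBBBB
KKKKKKK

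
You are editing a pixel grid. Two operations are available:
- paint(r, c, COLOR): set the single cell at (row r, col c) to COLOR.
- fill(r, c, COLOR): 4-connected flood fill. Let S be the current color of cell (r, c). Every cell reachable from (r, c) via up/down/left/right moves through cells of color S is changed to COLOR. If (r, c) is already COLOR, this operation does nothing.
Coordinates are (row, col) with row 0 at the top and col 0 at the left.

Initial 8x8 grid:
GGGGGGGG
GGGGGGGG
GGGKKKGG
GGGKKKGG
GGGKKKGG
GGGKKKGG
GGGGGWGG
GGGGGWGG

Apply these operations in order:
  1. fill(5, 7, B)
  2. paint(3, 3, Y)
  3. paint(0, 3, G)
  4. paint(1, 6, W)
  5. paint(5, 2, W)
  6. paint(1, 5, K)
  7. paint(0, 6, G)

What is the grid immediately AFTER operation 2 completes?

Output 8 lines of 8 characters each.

Answer: BBBBBBBB
BBBBBBBB
BBBKKKBB
BBBYKKBB
BBBKKKBB
BBBKKKBB
BBBBBWBB
BBBBBWBB

Derivation:
After op 1 fill(5,7,B) [50 cells changed]:
BBBBBBBB
BBBBBBBB
BBBKKKBB
BBBKKKBB
BBBKKKBB
BBBKKKBB
BBBBBWBB
BBBBBWBB
After op 2 paint(3,3,Y):
BBBBBBBB
BBBBBBBB
BBBKKKBB
BBBYKKBB
BBBKKKBB
BBBKKKBB
BBBBBWBB
BBBBBWBB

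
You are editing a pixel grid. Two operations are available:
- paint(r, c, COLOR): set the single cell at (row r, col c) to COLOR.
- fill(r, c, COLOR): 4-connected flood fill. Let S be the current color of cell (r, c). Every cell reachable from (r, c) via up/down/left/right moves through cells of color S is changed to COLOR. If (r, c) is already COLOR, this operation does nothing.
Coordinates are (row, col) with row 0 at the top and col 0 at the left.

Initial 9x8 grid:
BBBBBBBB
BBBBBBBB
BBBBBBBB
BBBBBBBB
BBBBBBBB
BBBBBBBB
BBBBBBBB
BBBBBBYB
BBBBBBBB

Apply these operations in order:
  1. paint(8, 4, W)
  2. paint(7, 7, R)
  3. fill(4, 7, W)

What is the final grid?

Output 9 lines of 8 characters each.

After op 1 paint(8,4,W):
BBBBBBBB
BBBBBBBB
BBBBBBBB
BBBBBBBB
BBBBBBBB
BBBBBBBB
BBBBBBBB
BBBBBBYB
BBBBWBBB
After op 2 paint(7,7,R):
BBBBBBBB
BBBBBBBB
BBBBBBBB
BBBBBBBB
BBBBBBBB
BBBBBBBB
BBBBBBBB
BBBBBBYR
BBBBWBBB
After op 3 fill(4,7,W) [69 cells changed]:
WWWWWWWW
WWWWWWWW
WWWWWWWW
WWWWWWWW
WWWWWWWW
WWWWWWWW
WWWWWWWW
WWWWWWYR
WWWWWWWW

Answer: WWWWWWWW
WWWWWWWW
WWWWWWWW
WWWWWWWW
WWWWWWWW
WWWWWWWW
WWWWWWWW
WWWWWWYR
WWWWWWWW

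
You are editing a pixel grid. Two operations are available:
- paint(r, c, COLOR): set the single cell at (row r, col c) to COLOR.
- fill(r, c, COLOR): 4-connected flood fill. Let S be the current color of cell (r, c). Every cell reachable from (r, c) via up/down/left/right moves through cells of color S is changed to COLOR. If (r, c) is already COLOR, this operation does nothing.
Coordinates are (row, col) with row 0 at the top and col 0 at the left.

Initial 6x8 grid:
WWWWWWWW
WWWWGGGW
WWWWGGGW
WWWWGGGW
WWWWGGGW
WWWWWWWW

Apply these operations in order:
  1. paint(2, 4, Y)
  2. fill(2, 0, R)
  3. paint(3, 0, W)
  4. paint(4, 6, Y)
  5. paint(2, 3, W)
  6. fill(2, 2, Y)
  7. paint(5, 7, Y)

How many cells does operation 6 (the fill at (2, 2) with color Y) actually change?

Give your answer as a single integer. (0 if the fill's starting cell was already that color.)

After op 1 paint(2,4,Y):
WWWWWWWW
WWWWGGGW
WWWWYGGW
WWWWGGGW
WWWWGGGW
WWWWWWWW
After op 2 fill(2,0,R) [36 cells changed]:
RRRRRRRR
RRRRGGGR
RRRRYGGR
RRRRGGGR
RRRRGGGR
RRRRRRRR
After op 3 paint(3,0,W):
RRRRRRRR
RRRRGGGR
RRRRYGGR
WRRRGGGR
RRRRGGGR
RRRRRRRR
After op 4 paint(4,6,Y):
RRRRRRRR
RRRRGGGR
RRRRYGGR
WRRRGGGR
RRRRGGYR
RRRRRRRR
After op 5 paint(2,3,W):
RRRRRRRR
RRRRGGGR
RRRWYGGR
WRRRGGGR
RRRRGGYR
RRRRRRRR
After op 6 fill(2,2,Y) [34 cells changed]:
YYYYYYYY
YYYYGGGY
YYYWYGGY
WYYYGGGY
YYYYGGYY
YYYYYYYY

Answer: 34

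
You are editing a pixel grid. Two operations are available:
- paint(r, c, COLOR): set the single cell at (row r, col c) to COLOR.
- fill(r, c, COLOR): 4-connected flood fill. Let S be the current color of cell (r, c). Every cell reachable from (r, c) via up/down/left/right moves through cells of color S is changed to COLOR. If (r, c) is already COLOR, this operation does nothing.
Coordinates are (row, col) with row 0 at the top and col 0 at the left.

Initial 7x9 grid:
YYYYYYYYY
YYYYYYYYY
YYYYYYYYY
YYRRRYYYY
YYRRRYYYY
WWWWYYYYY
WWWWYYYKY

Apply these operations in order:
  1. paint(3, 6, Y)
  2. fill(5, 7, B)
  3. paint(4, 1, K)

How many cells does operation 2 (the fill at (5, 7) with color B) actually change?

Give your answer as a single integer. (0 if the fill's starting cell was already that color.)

Answer: 48

Derivation:
After op 1 paint(3,6,Y):
YYYYYYYYY
YYYYYYYYY
YYYYYYYYY
YYRRRYYYY
YYRRRYYYY
WWWWYYYYY
WWWWYYYKY
After op 2 fill(5,7,B) [48 cells changed]:
BBBBBBBBB
BBBBBBBBB
BBBBBBBBB
BBRRRBBBB
BBRRRBBBB
WWWWBBBBB
WWWWBBBKB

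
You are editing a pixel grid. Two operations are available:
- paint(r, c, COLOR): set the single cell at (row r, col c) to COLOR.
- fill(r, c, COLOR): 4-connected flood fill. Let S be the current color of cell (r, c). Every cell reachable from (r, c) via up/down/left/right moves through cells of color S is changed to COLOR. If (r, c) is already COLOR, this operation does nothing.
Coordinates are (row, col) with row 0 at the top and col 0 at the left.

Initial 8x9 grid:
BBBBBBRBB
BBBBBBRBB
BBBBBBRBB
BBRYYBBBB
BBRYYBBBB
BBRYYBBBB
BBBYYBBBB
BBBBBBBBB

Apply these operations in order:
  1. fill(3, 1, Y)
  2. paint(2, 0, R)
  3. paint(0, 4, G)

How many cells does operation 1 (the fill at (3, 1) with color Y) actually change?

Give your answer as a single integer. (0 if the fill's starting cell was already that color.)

Answer: 58

Derivation:
After op 1 fill(3,1,Y) [58 cells changed]:
YYYYYYRYY
YYYYYYRYY
YYYYYYRYY
YYRYYYYYY
YYRYYYYYY
YYRYYYYYY
YYYYYYYYY
YYYYYYYYY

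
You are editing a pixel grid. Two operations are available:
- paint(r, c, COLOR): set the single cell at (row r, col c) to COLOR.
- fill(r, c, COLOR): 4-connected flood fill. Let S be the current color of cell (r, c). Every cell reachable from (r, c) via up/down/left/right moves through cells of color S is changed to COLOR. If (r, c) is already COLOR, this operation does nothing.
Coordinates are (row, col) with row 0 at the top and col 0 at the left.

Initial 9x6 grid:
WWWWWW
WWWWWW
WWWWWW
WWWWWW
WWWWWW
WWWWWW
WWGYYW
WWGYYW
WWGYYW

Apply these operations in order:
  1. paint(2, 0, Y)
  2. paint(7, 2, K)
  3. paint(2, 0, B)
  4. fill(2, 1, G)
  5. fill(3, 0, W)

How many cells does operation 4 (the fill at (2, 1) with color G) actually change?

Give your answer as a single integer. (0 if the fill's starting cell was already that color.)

Answer: 44

Derivation:
After op 1 paint(2,0,Y):
WWWWWW
WWWWWW
YWWWWW
WWWWWW
WWWWWW
WWWWWW
WWGYYW
WWGYYW
WWGYYW
After op 2 paint(7,2,K):
WWWWWW
WWWWWW
YWWWWW
WWWWWW
WWWWWW
WWWWWW
WWGYYW
WWKYYW
WWGYYW
After op 3 paint(2,0,B):
WWWWWW
WWWWWW
BWWWWW
WWWWWW
WWWWWW
WWWWWW
WWGYYW
WWKYYW
WWGYYW
After op 4 fill(2,1,G) [44 cells changed]:
GGGGGG
GGGGGG
BGGGGG
GGGGGG
GGGGGG
GGGGGG
GGGYYG
GGKYYG
GGGYYG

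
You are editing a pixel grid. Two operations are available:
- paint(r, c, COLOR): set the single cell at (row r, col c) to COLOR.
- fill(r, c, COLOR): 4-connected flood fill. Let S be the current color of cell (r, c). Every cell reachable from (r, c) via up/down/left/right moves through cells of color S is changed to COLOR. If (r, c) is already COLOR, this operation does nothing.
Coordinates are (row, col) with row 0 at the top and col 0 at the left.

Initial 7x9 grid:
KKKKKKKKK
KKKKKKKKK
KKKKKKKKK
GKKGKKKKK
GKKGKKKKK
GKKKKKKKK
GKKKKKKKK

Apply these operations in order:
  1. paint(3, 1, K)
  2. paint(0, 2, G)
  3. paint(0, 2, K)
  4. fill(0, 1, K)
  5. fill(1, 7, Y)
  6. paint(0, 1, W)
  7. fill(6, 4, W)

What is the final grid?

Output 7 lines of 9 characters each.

Answer: WWWWWWWWW
WWWWWWWWW
WWWWWWWWW
GWWGWWWWW
GWWGWWWWW
GWWWWWWWW
GWWWWWWWW

Derivation:
After op 1 paint(3,1,K):
KKKKKKKKK
KKKKKKKKK
KKKKKKKKK
GKKGKKKKK
GKKGKKKKK
GKKKKKKKK
GKKKKKKKK
After op 2 paint(0,2,G):
KKGKKKKKK
KKKKKKKKK
KKKKKKKKK
GKKGKKKKK
GKKGKKKKK
GKKKKKKKK
GKKKKKKKK
After op 3 paint(0,2,K):
KKKKKKKKK
KKKKKKKKK
KKKKKKKKK
GKKGKKKKK
GKKGKKKKK
GKKKKKKKK
GKKKKKKKK
After op 4 fill(0,1,K) [0 cells changed]:
KKKKKKKKK
KKKKKKKKK
KKKKKKKKK
GKKGKKKKK
GKKGKKKKK
GKKKKKKKK
GKKKKKKKK
After op 5 fill(1,7,Y) [57 cells changed]:
YYYYYYYYY
YYYYYYYYY
YYYYYYYYY
GYYGYYYYY
GYYGYYYYY
GYYYYYYYY
GYYYYYYYY
After op 6 paint(0,1,W):
YWYYYYYYY
YYYYYYYYY
YYYYYYYYY
GYYGYYYYY
GYYGYYYYY
GYYYYYYYY
GYYYYYYYY
After op 7 fill(6,4,W) [56 cells changed]:
WWWWWWWWW
WWWWWWWWW
WWWWWWWWW
GWWGWWWWW
GWWGWWWWW
GWWWWWWWW
GWWWWWWWW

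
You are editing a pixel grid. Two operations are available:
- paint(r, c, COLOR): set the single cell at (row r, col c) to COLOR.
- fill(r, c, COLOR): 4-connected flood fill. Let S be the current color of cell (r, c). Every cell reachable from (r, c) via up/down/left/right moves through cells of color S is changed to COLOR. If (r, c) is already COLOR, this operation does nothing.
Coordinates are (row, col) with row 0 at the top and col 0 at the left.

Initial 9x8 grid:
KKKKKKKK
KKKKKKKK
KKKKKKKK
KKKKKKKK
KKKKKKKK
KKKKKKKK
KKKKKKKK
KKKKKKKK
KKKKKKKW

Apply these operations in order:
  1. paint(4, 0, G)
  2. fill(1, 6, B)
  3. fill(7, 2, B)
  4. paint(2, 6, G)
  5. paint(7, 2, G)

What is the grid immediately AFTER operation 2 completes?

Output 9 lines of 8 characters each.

Answer: BBBBBBBB
BBBBBBBB
BBBBBBBB
BBBBBBBB
GBBBBBBB
BBBBBBBB
BBBBBBBB
BBBBBBBB
BBBBBBBW

Derivation:
After op 1 paint(4,0,G):
KKKKKKKK
KKKKKKKK
KKKKKKKK
KKKKKKKK
GKKKKKKK
KKKKKKKK
KKKKKKKK
KKKKKKKK
KKKKKKKW
After op 2 fill(1,6,B) [70 cells changed]:
BBBBBBBB
BBBBBBBB
BBBBBBBB
BBBBBBBB
GBBBBBBB
BBBBBBBB
BBBBBBBB
BBBBBBBB
BBBBBBBW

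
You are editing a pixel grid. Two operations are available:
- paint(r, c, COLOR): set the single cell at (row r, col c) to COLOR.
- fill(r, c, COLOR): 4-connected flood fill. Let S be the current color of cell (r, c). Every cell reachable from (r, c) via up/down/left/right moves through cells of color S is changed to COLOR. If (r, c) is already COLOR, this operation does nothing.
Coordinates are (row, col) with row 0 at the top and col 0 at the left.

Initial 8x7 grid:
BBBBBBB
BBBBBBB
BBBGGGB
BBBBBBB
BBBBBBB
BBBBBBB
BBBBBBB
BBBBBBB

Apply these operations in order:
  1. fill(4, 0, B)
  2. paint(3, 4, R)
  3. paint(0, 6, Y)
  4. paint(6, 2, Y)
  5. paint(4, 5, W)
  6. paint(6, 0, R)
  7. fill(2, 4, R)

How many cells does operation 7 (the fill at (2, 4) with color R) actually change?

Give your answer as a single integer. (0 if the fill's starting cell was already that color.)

Answer: 3

Derivation:
After op 1 fill(4,0,B) [0 cells changed]:
BBBBBBB
BBBBBBB
BBBGGGB
BBBBBBB
BBBBBBB
BBBBBBB
BBBBBBB
BBBBBBB
After op 2 paint(3,4,R):
BBBBBBB
BBBBBBB
BBBGGGB
BBBBRBB
BBBBBBB
BBBBBBB
BBBBBBB
BBBBBBB
After op 3 paint(0,6,Y):
BBBBBBY
BBBBBBB
BBBGGGB
BBBBRBB
BBBBBBB
BBBBBBB
BBBBBBB
BBBBBBB
After op 4 paint(6,2,Y):
BBBBBBY
BBBBBBB
BBBGGGB
BBBBRBB
BBBBBBB
BBBBBBB
BBYBBBB
BBBBBBB
After op 5 paint(4,5,W):
BBBBBBY
BBBBBBB
BBBGGGB
BBBBRBB
BBBBBWB
BBBBBBB
BBYBBBB
BBBBBBB
After op 6 paint(6,0,R):
BBBBBBY
BBBBBBB
BBBGGGB
BBBBRBB
BBBBBWB
BBBBBBB
RBYBBBB
BBBBBBB
After op 7 fill(2,4,R) [3 cells changed]:
BBBBBBY
BBBBBBB
BBBRRRB
BBBBRBB
BBBBBWB
BBBBBBB
RBYBBBB
BBBBBBB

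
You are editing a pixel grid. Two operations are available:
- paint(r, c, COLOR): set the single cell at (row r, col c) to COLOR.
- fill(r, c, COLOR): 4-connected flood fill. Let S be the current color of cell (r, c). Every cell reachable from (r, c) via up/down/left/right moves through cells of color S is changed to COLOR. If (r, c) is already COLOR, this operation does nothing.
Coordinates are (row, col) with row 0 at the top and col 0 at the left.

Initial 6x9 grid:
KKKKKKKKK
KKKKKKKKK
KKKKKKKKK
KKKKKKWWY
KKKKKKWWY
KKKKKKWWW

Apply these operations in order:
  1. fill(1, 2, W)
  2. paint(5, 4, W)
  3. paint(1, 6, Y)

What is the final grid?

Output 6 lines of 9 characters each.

Answer: WWWWWWWWW
WWWWWWYWW
WWWWWWWWW
WWWWWWWWY
WWWWWWWWY
WWWWWWWWW

Derivation:
After op 1 fill(1,2,W) [45 cells changed]:
WWWWWWWWW
WWWWWWWWW
WWWWWWWWW
WWWWWWWWY
WWWWWWWWY
WWWWWWWWW
After op 2 paint(5,4,W):
WWWWWWWWW
WWWWWWWWW
WWWWWWWWW
WWWWWWWWY
WWWWWWWWY
WWWWWWWWW
After op 3 paint(1,6,Y):
WWWWWWWWW
WWWWWWYWW
WWWWWWWWW
WWWWWWWWY
WWWWWWWWY
WWWWWWWWW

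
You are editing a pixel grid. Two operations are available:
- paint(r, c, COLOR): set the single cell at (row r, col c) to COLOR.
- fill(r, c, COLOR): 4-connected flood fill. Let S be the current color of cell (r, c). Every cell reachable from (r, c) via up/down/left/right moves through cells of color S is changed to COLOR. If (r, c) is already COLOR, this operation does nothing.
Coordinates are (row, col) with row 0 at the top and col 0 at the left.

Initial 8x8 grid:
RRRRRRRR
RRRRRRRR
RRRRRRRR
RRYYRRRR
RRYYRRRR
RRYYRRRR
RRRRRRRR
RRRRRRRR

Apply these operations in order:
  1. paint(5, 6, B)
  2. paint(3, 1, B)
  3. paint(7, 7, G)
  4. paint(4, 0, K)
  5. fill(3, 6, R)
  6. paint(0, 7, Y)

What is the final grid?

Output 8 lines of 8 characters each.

After op 1 paint(5,6,B):
RRRRRRRR
RRRRRRRR
RRRRRRRR
RRYYRRRR
RRYYRRRR
RRYYRRBR
RRRRRRRR
RRRRRRRR
After op 2 paint(3,1,B):
RRRRRRRR
RRRRRRRR
RRRRRRRR
RBYYRRRR
RRYYRRRR
RRYYRRBR
RRRRRRRR
RRRRRRRR
After op 3 paint(7,7,G):
RRRRRRRR
RRRRRRRR
RRRRRRRR
RBYYRRRR
RRYYRRRR
RRYYRRBR
RRRRRRRR
RRRRRRRG
After op 4 paint(4,0,K):
RRRRRRRR
RRRRRRRR
RRRRRRRR
RBYYRRRR
KRYYRRRR
RRYYRRBR
RRRRRRRR
RRRRRRRG
After op 5 fill(3,6,R) [0 cells changed]:
RRRRRRRR
RRRRRRRR
RRRRRRRR
RBYYRRRR
KRYYRRRR
RRYYRRBR
RRRRRRRR
RRRRRRRG
After op 6 paint(0,7,Y):
RRRRRRRY
RRRRRRRR
RRRRRRRR
RBYYRRRR
KRYYRRRR
RRYYRRBR
RRRRRRRR
RRRRRRRG

Answer: RRRRRRRY
RRRRRRRR
RRRRRRRR
RBYYRRRR
KRYYRRRR
RRYYRRBR
RRRRRRRR
RRRRRRRG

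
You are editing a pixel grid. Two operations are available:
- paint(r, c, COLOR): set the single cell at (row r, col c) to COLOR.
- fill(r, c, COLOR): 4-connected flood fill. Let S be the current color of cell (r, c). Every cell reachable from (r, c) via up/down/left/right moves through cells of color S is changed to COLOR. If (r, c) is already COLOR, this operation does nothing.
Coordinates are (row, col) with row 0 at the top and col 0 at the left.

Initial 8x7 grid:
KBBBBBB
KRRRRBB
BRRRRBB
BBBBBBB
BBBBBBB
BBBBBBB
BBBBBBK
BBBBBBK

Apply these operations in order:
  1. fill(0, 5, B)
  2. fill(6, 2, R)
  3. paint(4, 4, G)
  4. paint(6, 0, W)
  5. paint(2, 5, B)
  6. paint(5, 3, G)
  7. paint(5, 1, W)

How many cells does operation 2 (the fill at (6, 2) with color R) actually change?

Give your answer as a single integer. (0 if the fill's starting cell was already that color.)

After op 1 fill(0,5,B) [0 cells changed]:
KBBBBBB
KRRRRBB
BRRRRBB
BBBBBBB
BBBBBBB
BBBBBBB
BBBBBBK
BBBBBBK
After op 2 fill(6,2,R) [44 cells changed]:
KRRRRRR
KRRRRRR
RRRRRRR
RRRRRRR
RRRRRRR
RRRRRRR
RRRRRRK
RRRRRRK

Answer: 44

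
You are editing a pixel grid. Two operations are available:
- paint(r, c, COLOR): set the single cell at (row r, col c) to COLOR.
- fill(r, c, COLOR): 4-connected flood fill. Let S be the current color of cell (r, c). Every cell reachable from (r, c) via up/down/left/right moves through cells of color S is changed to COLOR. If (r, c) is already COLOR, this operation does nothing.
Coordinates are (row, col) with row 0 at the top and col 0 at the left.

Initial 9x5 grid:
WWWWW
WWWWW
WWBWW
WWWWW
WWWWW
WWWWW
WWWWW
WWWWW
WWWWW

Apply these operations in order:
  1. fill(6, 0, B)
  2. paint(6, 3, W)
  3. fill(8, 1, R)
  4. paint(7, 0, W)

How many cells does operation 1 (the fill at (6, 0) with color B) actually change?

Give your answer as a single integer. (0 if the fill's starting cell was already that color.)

Answer: 44

Derivation:
After op 1 fill(6,0,B) [44 cells changed]:
BBBBB
BBBBB
BBBBB
BBBBB
BBBBB
BBBBB
BBBBB
BBBBB
BBBBB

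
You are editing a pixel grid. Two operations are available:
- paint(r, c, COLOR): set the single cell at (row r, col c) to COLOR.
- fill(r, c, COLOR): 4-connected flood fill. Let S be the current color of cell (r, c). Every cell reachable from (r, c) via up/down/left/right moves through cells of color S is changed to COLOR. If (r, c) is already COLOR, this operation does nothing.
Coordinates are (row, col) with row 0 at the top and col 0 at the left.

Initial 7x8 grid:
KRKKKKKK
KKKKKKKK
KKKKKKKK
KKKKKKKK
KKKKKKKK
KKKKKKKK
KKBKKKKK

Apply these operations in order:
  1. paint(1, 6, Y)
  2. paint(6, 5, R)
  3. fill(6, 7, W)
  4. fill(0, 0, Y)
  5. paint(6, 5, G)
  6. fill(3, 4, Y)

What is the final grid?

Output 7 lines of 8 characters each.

After op 1 paint(1,6,Y):
KRKKKKKK
KKKKKKYK
KKKKKKKK
KKKKKKKK
KKKKKKKK
KKKKKKKK
KKBKKKKK
After op 2 paint(6,5,R):
KRKKKKKK
KKKKKKYK
KKKKKKKK
KKKKKKKK
KKKKKKKK
KKKKKKKK
KKBKKRKK
After op 3 fill(6,7,W) [52 cells changed]:
WRWWWWWW
WWWWWWYW
WWWWWWWW
WWWWWWWW
WWWWWWWW
WWWWWWWW
WWBWWRWW
After op 4 fill(0,0,Y) [52 cells changed]:
YRYYYYYY
YYYYYYYY
YYYYYYYY
YYYYYYYY
YYYYYYYY
YYYYYYYY
YYBYYRYY
After op 5 paint(6,5,G):
YRYYYYYY
YYYYYYYY
YYYYYYYY
YYYYYYYY
YYYYYYYY
YYYYYYYY
YYBYYGYY
After op 6 fill(3,4,Y) [0 cells changed]:
YRYYYYYY
YYYYYYYY
YYYYYYYY
YYYYYYYY
YYYYYYYY
YYYYYYYY
YYBYYGYY

Answer: YRYYYYYY
YYYYYYYY
YYYYYYYY
YYYYYYYY
YYYYYYYY
YYYYYYYY
YYBYYGYY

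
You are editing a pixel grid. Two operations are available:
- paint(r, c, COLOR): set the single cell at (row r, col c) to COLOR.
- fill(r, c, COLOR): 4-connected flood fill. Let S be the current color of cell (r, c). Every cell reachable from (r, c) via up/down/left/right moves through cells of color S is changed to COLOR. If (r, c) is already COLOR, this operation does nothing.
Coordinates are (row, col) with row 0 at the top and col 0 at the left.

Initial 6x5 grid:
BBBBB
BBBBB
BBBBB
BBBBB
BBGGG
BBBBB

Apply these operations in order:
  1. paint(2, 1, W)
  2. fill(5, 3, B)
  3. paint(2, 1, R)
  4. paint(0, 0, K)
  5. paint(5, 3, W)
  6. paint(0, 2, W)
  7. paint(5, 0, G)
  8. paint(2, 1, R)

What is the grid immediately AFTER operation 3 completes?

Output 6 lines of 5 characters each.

After op 1 paint(2,1,W):
BBBBB
BBBBB
BWBBB
BBBBB
BBGGG
BBBBB
After op 2 fill(5,3,B) [0 cells changed]:
BBBBB
BBBBB
BWBBB
BBBBB
BBGGG
BBBBB
After op 3 paint(2,1,R):
BBBBB
BBBBB
BRBBB
BBBBB
BBGGG
BBBBB

Answer: BBBBB
BBBBB
BRBBB
BBBBB
BBGGG
BBBBB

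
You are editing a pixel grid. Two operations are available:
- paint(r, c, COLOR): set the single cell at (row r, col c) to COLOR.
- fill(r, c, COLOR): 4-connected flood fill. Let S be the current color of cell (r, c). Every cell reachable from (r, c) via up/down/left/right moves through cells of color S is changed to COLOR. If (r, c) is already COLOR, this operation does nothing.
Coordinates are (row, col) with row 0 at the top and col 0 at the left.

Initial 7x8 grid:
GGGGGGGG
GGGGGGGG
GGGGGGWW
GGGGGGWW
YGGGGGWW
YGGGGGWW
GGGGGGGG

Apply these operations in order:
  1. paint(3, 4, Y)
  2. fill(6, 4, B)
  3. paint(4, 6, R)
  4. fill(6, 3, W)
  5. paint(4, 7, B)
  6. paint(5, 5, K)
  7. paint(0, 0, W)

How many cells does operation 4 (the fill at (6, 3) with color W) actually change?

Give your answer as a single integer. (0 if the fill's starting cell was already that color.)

Answer: 45

Derivation:
After op 1 paint(3,4,Y):
GGGGGGGG
GGGGGGGG
GGGGGGWW
GGGGYGWW
YGGGGGWW
YGGGGGWW
GGGGGGGG
After op 2 fill(6,4,B) [45 cells changed]:
BBBBBBBB
BBBBBBBB
BBBBBBWW
BBBBYBWW
YBBBBBWW
YBBBBBWW
BBBBBBBB
After op 3 paint(4,6,R):
BBBBBBBB
BBBBBBBB
BBBBBBWW
BBBBYBWW
YBBBBBRW
YBBBBBWW
BBBBBBBB
After op 4 fill(6,3,W) [45 cells changed]:
WWWWWWWW
WWWWWWWW
WWWWWWWW
WWWWYWWW
YWWWWWRW
YWWWWWWW
WWWWWWWW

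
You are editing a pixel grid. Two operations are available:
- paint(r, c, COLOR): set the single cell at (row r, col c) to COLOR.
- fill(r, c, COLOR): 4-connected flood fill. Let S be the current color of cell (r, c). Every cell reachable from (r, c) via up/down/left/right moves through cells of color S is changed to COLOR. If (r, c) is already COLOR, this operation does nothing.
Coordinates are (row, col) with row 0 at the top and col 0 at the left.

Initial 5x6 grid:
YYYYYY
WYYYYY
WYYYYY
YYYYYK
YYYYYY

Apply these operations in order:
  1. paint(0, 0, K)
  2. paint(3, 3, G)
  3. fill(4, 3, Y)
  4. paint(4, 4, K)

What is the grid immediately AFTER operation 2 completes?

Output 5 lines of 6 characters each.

After op 1 paint(0,0,K):
KYYYYY
WYYYYY
WYYYYY
YYYYYK
YYYYYY
After op 2 paint(3,3,G):
KYYYYY
WYYYYY
WYYYYY
YYYGYK
YYYYYY

Answer: KYYYYY
WYYYYY
WYYYYY
YYYGYK
YYYYYY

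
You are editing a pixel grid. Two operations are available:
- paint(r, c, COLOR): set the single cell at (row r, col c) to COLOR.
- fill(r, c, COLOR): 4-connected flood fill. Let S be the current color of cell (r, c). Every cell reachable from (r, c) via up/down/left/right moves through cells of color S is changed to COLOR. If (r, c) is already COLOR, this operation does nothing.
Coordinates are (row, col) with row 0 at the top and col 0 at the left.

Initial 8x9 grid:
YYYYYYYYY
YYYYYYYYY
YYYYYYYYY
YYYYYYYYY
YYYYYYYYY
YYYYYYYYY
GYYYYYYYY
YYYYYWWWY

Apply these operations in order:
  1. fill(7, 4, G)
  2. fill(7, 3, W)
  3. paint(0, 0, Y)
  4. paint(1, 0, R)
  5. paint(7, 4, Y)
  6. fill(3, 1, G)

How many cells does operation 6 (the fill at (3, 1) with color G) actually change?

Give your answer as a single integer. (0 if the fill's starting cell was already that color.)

Answer: 69

Derivation:
After op 1 fill(7,4,G) [68 cells changed]:
GGGGGGGGG
GGGGGGGGG
GGGGGGGGG
GGGGGGGGG
GGGGGGGGG
GGGGGGGGG
GGGGGGGGG
GGGGGWWWG
After op 2 fill(7,3,W) [69 cells changed]:
WWWWWWWWW
WWWWWWWWW
WWWWWWWWW
WWWWWWWWW
WWWWWWWWW
WWWWWWWWW
WWWWWWWWW
WWWWWWWWW
After op 3 paint(0,0,Y):
YWWWWWWWW
WWWWWWWWW
WWWWWWWWW
WWWWWWWWW
WWWWWWWWW
WWWWWWWWW
WWWWWWWWW
WWWWWWWWW
After op 4 paint(1,0,R):
YWWWWWWWW
RWWWWWWWW
WWWWWWWWW
WWWWWWWWW
WWWWWWWWW
WWWWWWWWW
WWWWWWWWW
WWWWWWWWW
After op 5 paint(7,4,Y):
YWWWWWWWW
RWWWWWWWW
WWWWWWWWW
WWWWWWWWW
WWWWWWWWW
WWWWWWWWW
WWWWWWWWW
WWWWYWWWW
After op 6 fill(3,1,G) [69 cells changed]:
YGGGGGGGG
RGGGGGGGG
GGGGGGGGG
GGGGGGGGG
GGGGGGGGG
GGGGGGGGG
GGGGGGGGG
GGGGYGGGG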